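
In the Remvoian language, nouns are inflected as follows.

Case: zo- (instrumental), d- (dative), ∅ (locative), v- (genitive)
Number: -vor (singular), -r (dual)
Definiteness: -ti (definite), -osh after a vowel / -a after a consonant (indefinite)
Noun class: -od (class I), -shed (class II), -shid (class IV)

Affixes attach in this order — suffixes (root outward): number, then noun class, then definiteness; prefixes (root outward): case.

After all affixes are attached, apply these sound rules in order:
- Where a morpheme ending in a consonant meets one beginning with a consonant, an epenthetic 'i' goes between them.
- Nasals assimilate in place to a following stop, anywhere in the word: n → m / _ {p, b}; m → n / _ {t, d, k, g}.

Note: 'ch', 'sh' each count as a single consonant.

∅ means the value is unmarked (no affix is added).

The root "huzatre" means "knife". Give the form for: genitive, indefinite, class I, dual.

Attach number dual -r → huzatrer.
Attach noun class class I -od → huzatrerod.
Attach case genitive v- → vhuzatrerod.
Attach definiteness indefinite -a (after consonant 'd') → vhuzatreroda.
Apply epenthesis: vhuzatreroda → vihuzatreroda.
Nasal assimilation: no change.

vihuzatreroda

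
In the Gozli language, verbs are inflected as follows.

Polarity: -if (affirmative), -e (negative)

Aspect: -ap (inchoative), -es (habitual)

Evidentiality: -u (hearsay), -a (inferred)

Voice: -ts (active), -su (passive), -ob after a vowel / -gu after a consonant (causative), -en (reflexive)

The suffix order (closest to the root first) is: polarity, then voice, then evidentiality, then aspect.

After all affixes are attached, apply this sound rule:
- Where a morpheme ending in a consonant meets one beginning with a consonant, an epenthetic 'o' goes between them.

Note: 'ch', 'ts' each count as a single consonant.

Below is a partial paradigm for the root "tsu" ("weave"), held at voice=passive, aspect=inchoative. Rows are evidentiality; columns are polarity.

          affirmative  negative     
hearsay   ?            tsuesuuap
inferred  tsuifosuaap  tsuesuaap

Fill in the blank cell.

Attach polarity affirmative -if → tsuif.
Attach voice passive -su → tsuifsu.
Attach evidentiality hearsay -u → tsuifsuu.
Attach aspect inchoative -ap → tsuifsuuap.
Apply epenthesis: tsuifsuuap → tsuifosuuap.

tsuifosuuap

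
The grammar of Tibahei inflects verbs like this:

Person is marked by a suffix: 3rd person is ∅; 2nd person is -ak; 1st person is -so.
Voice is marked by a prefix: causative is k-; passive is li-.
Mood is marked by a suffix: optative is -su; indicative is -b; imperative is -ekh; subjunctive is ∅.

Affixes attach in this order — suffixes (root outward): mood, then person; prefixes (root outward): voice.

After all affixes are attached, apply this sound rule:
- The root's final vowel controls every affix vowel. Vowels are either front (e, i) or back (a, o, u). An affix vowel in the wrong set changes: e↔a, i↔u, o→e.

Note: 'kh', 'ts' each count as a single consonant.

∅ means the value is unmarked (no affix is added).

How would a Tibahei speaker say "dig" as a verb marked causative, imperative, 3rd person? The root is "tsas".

Attach mood imperative -ekh → tsasekh.
Attach voice causative k- → ktsasekh.
person = 3rd person: zero marking, form stays ktsasekh.
Apply vowel harmony: ktsasekh → ktsasakh.

ktsasakh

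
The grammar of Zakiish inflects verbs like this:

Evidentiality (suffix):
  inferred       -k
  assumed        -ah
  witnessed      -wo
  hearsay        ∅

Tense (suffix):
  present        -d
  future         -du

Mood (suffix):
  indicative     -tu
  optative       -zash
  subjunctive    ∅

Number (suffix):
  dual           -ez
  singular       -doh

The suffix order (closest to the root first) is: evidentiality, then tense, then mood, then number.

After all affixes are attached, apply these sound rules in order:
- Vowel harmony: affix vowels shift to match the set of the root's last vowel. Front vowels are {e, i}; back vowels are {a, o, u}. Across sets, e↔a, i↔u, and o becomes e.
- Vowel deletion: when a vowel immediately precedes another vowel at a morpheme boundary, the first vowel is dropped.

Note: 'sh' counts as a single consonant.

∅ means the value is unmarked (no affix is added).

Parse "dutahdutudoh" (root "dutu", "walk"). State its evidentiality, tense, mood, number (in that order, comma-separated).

assumed, future, indicative, singular

Segment: dutu-ah-du-tu-doh.
evidentiality: -ah → assumed.
tense: -du → future.
mood: -tu → indicative.
number: -doh → singular.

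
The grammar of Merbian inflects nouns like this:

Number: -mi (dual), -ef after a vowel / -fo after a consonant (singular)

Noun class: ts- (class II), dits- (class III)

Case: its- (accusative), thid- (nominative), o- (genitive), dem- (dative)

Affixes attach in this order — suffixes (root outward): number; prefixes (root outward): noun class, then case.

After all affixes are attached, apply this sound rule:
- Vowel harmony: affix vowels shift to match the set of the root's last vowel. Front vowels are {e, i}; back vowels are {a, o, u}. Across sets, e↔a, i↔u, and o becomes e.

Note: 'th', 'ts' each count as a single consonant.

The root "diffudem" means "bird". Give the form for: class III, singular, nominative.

thidditsdiffudemfe

Attach number singular -fo (after consonant 'm') → diffudemfo.
Attach noun class class III dits- → ditsdiffudemfo.
Attach case nominative thid- → thidditsdiffudemfo.
Apply vowel harmony: thidditsdiffudemfo → thidditsdiffudemfe.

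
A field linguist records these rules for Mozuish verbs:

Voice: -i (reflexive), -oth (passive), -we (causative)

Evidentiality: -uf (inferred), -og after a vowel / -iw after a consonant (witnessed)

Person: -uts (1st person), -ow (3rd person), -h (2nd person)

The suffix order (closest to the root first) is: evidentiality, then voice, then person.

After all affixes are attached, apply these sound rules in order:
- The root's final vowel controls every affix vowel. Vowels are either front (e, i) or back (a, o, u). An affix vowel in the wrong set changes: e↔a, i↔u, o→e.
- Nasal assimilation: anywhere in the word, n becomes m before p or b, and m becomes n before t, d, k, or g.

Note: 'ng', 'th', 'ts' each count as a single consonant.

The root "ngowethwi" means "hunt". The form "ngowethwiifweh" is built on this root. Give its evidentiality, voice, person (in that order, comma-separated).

Segment: ngowethwi-uf-we-h.
evidentiality: -uf → inferred.
voice: -we → causative.
person: -h → 2nd person.

inferred, causative, 2nd person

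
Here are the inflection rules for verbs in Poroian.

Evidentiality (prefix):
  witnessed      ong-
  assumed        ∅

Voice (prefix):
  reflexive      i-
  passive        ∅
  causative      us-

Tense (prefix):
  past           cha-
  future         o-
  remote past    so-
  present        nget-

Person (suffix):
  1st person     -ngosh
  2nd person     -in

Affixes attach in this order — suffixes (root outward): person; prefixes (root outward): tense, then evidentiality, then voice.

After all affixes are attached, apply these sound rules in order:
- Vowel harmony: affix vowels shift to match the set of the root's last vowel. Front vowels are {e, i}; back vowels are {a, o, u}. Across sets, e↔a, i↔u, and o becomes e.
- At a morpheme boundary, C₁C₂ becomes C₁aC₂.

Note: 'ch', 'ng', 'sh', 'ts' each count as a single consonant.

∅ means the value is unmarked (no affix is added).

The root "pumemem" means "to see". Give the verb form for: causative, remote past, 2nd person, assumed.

Attach tense remote past so- → sopumemem.
evidentiality = assumed: zero marking, form stays sopumemem.
Attach person 2nd person -in → sopumememin.
Attach voice causative us- → ussopumememin.
Apply vowel harmony: ussopumememin → issepumememin.
Apply epenthesis: issepumememin → isasepumememin.

isasepumememin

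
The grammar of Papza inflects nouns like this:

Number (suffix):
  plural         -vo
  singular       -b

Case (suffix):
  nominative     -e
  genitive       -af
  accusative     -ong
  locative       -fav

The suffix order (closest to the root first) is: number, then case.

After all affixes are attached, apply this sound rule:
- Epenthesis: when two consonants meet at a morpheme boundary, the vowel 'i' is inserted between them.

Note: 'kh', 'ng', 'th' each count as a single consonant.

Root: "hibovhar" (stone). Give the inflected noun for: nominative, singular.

Attach number singular -b → hibovharb.
Attach case nominative -e → hibovharbe.
Apply epenthesis: hibovharbe → hibovharibe.

hibovharibe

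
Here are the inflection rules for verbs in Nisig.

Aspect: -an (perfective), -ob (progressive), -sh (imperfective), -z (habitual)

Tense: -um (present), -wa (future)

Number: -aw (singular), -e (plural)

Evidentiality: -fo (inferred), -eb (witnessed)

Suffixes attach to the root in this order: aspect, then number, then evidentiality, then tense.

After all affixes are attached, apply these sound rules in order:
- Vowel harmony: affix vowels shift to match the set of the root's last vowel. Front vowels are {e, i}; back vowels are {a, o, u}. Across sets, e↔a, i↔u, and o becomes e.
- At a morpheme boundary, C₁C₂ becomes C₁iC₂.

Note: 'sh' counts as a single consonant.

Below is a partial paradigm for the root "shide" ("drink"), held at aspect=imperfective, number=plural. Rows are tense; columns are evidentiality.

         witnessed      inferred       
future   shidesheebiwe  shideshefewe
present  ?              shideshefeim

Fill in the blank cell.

Attach aspect imperfective -sh → shidesh.
Attach number plural -e → shideshe.
Attach evidentiality witnessed -eb → shidesheeb.
Attach tense present -um → shidesheebum.
Apply vowel harmony: shidesheebum → shidesheebim.
Epenthesis: no change.

shidesheebim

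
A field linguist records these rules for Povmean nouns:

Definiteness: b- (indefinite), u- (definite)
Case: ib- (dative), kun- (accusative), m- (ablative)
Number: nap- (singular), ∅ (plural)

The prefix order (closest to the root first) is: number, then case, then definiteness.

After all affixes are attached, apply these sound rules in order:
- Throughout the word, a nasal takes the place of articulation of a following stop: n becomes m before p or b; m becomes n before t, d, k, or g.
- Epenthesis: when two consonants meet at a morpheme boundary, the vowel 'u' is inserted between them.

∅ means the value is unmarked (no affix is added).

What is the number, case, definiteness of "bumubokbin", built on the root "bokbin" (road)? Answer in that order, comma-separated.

plural, ablative, indefinite

Segment: b-m-bokbin.
number: ∅ → plural.
case: m- → ablative.
definiteness: b- → indefinite.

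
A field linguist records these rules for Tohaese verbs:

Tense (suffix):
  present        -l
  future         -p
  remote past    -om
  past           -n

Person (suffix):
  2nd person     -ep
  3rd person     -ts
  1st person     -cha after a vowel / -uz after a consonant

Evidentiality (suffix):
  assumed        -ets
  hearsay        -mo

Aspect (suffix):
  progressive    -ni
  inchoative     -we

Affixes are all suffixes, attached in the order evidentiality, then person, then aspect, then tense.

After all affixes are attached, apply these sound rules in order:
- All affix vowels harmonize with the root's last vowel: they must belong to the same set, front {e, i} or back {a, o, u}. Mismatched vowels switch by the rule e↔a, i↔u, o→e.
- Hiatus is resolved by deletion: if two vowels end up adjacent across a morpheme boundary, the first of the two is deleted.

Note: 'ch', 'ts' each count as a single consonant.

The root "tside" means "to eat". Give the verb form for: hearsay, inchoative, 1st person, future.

Attach evidentiality hearsay -mo → tsidemo.
Attach person 1st person -cha (after vowel 'o') → tsidemocha.
Attach aspect inchoative -we → tsidemochawe.
Attach tense future -p → tsidemochawep.
Apply vowel harmony: tsidemochawep → tsidemechewep.
Vowel deletion: no change.

tsidemechewep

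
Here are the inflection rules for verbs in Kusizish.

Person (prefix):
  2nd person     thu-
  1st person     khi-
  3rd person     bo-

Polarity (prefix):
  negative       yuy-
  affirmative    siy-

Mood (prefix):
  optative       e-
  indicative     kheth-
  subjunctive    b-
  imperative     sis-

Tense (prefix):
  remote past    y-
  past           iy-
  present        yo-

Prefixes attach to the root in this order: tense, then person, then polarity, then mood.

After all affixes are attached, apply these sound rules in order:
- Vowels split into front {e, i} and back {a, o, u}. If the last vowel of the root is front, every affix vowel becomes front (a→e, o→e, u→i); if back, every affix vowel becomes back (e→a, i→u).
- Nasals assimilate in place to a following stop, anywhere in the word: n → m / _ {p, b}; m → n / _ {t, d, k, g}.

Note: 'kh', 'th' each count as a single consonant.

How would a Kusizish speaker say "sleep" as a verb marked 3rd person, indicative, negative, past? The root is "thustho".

khathyuybouythustho

Attach tense past iy- → iythustho.
Attach person 3rd person bo- → boiythustho.
Attach polarity negative yuy- → yuyboiythustho.
Attach mood indicative kheth- → khethyuyboiythustho.
Apply vowel harmony: khethyuyboiythustho → khathyuybouythustho.
Nasal assimilation: no change.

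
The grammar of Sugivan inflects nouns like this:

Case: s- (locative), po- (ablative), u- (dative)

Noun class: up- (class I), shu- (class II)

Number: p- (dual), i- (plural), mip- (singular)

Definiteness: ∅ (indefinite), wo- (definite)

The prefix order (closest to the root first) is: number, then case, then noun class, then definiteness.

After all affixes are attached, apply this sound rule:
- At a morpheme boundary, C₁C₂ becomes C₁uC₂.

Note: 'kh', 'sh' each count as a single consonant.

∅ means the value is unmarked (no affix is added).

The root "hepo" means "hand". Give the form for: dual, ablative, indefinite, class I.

upupopuhepo

Attach number dual p- → phepo.
Attach case ablative po- → pophepo.
Attach noun class class I up- → uppophepo.
definiteness = indefinite: zero marking, form stays uppophepo.
Apply epenthesis: uppophepo → upupopuhepo.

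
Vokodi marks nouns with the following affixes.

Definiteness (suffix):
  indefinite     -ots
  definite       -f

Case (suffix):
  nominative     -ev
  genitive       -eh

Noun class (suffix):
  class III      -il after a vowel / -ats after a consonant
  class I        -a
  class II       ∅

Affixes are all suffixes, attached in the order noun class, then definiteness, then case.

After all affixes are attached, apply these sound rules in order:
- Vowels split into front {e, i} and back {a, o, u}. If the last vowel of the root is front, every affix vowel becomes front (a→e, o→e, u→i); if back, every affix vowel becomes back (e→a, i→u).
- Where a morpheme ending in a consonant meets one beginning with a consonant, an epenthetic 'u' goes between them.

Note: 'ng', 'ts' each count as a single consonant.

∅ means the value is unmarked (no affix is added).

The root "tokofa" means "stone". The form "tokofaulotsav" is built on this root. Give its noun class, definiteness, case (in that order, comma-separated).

class III, indefinite, nominative

Segment: tokofa-il-ots-ev.
noun class: -il/ats → class III.
definiteness: -ots → indefinite.
case: -ev → nominative.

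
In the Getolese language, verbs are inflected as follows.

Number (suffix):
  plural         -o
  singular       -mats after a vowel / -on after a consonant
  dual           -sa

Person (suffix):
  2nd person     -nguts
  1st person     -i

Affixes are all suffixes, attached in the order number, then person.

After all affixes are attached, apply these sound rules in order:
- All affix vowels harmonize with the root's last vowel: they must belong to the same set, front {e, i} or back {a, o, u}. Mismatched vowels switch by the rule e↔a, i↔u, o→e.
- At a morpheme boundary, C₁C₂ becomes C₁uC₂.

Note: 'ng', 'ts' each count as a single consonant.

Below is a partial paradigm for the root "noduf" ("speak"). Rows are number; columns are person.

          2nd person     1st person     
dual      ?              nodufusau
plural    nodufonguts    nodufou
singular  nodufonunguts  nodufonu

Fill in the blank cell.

nodufusanguts

Attach number dual -sa → nodufsa.
Attach person 2nd person -nguts → nodufsanguts.
Vowel harmony: no change.
Apply epenthesis: nodufsanguts → nodufusanguts.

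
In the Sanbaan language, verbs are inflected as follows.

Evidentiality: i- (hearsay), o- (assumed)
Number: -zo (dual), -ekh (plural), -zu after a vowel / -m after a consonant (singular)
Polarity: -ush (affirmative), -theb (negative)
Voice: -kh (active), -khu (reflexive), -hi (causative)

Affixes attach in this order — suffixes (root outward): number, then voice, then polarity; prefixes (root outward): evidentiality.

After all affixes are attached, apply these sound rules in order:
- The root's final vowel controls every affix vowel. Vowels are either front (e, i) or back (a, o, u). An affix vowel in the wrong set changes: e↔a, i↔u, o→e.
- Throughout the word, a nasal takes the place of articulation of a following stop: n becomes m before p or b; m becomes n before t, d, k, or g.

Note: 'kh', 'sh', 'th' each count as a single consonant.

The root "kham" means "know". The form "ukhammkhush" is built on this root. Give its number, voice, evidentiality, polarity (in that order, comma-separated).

singular, active, hearsay, affirmative

Segment: i-kham-m-kh-ush.
number: -zu/m → singular.
voice: -kh → active.
evidentiality: i- → hearsay.
polarity: -ush → affirmative.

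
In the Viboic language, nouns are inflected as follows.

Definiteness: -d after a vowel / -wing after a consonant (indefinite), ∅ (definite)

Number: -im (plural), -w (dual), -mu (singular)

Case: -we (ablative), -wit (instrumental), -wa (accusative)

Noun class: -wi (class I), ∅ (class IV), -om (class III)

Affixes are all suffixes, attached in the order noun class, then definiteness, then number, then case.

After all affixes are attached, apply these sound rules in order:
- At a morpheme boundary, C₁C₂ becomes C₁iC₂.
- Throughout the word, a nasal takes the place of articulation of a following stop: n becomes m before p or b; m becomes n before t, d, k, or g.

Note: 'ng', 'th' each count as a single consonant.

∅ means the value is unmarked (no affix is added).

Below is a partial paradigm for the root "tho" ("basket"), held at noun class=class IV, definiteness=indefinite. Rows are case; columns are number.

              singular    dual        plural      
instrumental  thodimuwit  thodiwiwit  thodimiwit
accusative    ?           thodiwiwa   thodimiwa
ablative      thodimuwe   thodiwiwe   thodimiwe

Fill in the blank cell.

noun class = class IV: zero marking, form stays tho.
Attach definiteness indefinite -d (after vowel 'o') → thod.
Attach number singular -mu → thodmu.
Attach case accusative -wa → thodmuwa.
Apply epenthesis: thodmuwa → thodimuwa.
Nasal assimilation: no change.

thodimuwa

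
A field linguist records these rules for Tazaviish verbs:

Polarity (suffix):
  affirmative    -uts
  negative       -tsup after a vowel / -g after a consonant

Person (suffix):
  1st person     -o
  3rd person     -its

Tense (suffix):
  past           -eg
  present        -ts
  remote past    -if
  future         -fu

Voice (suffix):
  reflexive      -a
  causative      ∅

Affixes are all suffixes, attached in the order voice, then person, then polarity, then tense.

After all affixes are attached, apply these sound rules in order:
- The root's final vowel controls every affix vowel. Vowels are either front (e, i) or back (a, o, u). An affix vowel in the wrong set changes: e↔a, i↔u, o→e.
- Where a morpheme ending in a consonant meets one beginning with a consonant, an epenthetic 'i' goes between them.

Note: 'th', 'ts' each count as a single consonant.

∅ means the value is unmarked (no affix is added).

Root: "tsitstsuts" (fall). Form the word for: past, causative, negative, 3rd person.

tsitstsutsutsigag

voice = causative: zero marking, form stays tsitstsuts.
Attach person 3rd person -its → tsitstsutsits.
Attach polarity negative -g (after consonant 'ts') → tsitstsutsitsg.
Attach tense past -eg → tsitstsutsitsgeg.
Apply vowel harmony: tsitstsutsitsgeg → tsitstsutsutsgag.
Apply epenthesis: tsitstsutsutsgag → tsitstsutsutsigag.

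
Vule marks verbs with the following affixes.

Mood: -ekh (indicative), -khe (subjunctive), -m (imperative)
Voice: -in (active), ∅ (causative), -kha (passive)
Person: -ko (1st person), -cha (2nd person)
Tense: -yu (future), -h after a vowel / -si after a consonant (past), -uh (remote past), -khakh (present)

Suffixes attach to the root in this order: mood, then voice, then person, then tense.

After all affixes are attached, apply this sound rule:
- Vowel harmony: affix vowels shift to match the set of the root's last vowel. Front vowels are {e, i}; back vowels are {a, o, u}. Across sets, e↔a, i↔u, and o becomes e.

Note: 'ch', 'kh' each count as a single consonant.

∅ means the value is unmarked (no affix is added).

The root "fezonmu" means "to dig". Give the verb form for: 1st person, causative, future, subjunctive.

fezonmukhakoyu

Attach mood subjunctive -khe → fezonmukhe.
voice = causative: zero marking, form stays fezonmukhe.
Attach person 1st person -ko → fezonmukheko.
Attach tense future -yu → fezonmukhekoyu.
Apply vowel harmony: fezonmukhekoyu → fezonmukhakoyu.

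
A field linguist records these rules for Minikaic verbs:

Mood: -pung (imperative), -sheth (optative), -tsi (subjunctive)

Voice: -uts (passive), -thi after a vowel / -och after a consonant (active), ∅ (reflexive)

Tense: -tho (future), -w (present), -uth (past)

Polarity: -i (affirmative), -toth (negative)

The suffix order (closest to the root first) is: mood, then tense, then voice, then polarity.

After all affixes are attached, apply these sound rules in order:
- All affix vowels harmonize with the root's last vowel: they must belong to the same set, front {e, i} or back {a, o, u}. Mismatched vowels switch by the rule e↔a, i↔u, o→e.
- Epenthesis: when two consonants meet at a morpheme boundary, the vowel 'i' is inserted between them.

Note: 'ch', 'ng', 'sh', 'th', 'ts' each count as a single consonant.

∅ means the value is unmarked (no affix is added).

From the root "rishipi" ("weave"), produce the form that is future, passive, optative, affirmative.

rishipishethitheitsi

Attach mood optative -sheth → rishipisheth.
Attach tense future -tho → rishipisheththo.
Attach voice passive -uts → rishipisheththouts.
Attach polarity affirmative -i → rishipisheththoutsi.
Apply vowel harmony: rishipisheththoutsi → rishipisheththeitsi.
Apply epenthesis: rishipisheththeitsi → rishipishethitheitsi.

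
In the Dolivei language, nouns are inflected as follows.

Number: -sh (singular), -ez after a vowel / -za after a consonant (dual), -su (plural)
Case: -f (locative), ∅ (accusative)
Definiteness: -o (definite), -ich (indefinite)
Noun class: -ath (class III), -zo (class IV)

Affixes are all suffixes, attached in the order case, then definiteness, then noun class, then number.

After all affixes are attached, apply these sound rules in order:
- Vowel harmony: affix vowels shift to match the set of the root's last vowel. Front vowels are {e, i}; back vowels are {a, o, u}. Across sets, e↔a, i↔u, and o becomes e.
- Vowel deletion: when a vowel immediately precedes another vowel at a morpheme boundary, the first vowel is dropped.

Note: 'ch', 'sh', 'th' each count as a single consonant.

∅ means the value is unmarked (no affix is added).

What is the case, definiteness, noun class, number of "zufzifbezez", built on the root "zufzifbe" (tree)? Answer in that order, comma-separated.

Segment: zufzifbe-o-zo-ez.
case: ∅ → accusative.
definiteness: -o → definite.
noun class: -zo → class IV.
number: -ez/za → dual.

accusative, definite, class IV, dual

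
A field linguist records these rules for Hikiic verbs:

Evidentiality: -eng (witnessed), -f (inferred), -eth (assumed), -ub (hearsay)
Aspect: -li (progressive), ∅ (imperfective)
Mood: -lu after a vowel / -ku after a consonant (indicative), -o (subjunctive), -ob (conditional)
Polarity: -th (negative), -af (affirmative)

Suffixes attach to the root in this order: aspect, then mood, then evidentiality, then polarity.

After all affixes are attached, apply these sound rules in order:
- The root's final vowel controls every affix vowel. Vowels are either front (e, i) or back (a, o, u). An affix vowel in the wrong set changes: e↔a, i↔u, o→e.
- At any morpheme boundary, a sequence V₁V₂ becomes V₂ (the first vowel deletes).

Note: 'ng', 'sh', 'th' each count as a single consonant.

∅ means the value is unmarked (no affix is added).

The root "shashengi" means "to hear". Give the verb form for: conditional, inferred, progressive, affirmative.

Attach aspect progressive -li → shashengili.
Attach mood conditional -ob → shashengiliob.
Attach evidentiality inferred -f → shashengiliobf.
Attach polarity affirmative -af → shashengiliobfaf.
Apply vowel harmony: shashengiliobfaf → shashengiliebfef.
Apply vowel deletion: shashengiliebfef → shashengilebfef.

shashengilebfef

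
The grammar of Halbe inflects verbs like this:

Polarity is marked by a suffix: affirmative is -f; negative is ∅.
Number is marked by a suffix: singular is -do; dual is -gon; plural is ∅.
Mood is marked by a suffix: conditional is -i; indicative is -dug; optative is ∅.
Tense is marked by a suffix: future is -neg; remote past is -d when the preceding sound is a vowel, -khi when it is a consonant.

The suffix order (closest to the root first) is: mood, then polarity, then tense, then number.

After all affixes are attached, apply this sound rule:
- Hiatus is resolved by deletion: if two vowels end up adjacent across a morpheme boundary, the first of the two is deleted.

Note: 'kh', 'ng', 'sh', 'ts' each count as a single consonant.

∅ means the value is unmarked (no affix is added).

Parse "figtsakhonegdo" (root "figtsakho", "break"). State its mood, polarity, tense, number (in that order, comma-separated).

Segment: figtsakho-neg-do.
mood: ∅ → optative.
polarity: ∅ → negative.
tense: -neg → future.
number: -do → singular.

optative, negative, future, singular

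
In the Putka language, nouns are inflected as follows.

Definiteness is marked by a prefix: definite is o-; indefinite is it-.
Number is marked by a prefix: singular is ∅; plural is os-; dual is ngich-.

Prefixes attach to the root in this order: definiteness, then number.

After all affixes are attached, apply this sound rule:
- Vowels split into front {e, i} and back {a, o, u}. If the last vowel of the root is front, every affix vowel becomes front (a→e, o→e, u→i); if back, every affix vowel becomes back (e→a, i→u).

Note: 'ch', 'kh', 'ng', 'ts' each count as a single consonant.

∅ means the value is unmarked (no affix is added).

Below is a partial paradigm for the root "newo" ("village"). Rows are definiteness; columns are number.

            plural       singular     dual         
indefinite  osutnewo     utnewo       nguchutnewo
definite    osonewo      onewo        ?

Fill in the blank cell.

Attach definiteness definite o- → onewo.
Attach number dual ngich- → ngichonewo.
Apply vowel harmony: ngichonewo → nguchonewo.

nguchonewo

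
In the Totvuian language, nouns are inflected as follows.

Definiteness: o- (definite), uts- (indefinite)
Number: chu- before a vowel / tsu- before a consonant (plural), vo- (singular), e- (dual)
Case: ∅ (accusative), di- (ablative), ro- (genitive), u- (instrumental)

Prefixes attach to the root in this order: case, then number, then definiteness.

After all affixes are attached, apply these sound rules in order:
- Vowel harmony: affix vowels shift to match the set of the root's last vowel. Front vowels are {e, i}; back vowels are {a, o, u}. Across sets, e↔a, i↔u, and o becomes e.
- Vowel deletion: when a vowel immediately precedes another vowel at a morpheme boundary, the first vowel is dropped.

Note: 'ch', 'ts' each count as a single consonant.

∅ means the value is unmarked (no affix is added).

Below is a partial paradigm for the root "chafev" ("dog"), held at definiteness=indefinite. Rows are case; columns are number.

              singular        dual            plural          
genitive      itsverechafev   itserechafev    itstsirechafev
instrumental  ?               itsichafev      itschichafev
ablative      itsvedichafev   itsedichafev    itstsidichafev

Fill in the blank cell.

Attach case instrumental u- → uchafev.
Attach number singular vo- → vouchafev.
Attach definiteness indefinite uts- → utsvouchafev.
Apply vowel harmony: utsvouchafev → itsveichafev.
Apply vowel deletion: itsveichafev → itsvichafev.

itsvichafev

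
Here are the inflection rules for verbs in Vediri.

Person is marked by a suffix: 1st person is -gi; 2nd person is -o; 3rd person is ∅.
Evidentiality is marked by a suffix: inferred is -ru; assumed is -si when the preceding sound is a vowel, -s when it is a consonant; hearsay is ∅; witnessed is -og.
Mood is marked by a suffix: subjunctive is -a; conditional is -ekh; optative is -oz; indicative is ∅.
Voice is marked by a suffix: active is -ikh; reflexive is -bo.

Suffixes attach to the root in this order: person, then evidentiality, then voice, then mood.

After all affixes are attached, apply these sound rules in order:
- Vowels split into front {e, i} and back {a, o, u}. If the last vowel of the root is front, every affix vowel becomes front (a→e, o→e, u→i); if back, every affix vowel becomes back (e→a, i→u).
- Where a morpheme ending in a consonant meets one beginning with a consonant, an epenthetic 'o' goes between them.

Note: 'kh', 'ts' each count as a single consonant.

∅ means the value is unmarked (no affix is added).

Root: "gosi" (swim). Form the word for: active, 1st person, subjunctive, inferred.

Attach person 1st person -gi → gosigi.
Attach evidentiality inferred -ru → gosigiru.
Attach voice active -ikh → gosigiruikh.
Attach mood subjunctive -a → gosigiruikha.
Apply vowel harmony: gosigiruikha → gosigiriikhe.
Epenthesis: no change.

gosigiriikhe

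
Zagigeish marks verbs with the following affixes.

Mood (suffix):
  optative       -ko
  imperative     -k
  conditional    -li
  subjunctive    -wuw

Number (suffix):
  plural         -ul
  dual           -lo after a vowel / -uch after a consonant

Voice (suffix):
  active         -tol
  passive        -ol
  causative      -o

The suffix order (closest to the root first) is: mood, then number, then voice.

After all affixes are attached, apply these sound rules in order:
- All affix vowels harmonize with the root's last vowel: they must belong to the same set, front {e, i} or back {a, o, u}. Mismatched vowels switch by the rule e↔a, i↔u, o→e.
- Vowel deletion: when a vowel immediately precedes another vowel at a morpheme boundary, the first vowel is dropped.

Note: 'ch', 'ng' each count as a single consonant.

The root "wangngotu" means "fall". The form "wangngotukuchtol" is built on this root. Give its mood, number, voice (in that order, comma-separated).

imperative, dual, active

Segment: wangngotu-k-uch-tol.
mood: -k → imperative.
number: -lo/uch → dual.
voice: -tol → active.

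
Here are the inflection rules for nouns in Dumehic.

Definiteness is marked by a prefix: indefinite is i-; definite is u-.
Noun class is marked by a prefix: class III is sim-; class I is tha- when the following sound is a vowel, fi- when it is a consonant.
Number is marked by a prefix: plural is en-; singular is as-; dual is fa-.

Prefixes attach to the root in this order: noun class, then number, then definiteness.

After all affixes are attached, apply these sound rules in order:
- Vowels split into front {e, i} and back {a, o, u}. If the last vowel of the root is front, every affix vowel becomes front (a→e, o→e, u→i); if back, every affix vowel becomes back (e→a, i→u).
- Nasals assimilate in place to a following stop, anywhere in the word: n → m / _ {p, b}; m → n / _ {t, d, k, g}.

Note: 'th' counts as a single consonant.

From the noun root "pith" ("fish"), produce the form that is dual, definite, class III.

Attach noun class class III sim- → simpith.
Attach number dual fa- → fasimpith.
Attach definiteness definite u- → ufasimpith.
Apply vowel harmony: ufasimpith → ifesimpith.
Nasal assimilation: no change.

ifesimpith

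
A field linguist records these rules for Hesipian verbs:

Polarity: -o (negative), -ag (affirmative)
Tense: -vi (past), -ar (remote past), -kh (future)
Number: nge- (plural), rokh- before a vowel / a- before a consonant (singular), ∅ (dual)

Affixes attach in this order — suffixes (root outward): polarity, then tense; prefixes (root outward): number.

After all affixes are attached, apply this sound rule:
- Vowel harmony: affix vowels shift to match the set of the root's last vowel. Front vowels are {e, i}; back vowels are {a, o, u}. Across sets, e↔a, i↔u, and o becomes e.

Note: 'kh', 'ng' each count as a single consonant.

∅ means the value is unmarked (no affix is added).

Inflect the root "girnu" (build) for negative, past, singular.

Attach polarity negative -o → girnuo.
Attach tense past -vi → girnuovi.
Attach number singular a- (before consonant 'g') → agirnuovi.
Apply vowel harmony: agirnuovi → agirnuovu.

agirnuovu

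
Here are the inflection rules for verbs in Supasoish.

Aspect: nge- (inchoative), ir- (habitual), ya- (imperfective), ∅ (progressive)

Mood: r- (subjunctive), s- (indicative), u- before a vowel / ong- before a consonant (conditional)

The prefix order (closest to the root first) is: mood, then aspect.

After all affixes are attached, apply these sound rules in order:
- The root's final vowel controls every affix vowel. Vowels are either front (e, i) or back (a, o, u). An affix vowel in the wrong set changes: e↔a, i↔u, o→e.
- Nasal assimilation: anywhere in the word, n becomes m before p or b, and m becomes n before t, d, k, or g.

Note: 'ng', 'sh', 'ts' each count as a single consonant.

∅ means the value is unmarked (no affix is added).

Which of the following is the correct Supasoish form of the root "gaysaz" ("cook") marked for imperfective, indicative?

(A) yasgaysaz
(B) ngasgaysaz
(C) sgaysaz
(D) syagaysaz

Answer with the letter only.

A

Attach mood indicative s- → sgaysaz.
Attach aspect imperfective ya- → yasgaysaz.
Vowel harmony: no change.
Nasal assimilation: no change.
So the correct form is yasgaysaz, option (A).
(D) syagaysaz is wrong: it has the affixes in the wrong order.
(B) ngasgaysaz is wrong: it uses inchoative instead of imperfective for aspect.
(C) sgaysaz is wrong: it uses progressive instead of imperfective for aspect.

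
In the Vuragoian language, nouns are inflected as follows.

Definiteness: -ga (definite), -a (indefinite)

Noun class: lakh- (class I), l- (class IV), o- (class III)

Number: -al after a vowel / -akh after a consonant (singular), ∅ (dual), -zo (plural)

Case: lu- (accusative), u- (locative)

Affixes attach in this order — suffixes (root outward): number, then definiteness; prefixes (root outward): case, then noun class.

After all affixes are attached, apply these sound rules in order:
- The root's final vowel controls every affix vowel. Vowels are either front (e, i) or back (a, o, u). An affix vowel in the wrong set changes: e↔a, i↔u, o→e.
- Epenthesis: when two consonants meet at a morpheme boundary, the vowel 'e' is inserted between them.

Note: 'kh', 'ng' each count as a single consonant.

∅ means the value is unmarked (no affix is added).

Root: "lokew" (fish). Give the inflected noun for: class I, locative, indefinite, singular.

Attach case locative u- → ulokew.
Attach number singular -akh (after consonant 'w') → ulokewakh.
Attach noun class class I lakh- → lakhulokewakh.
Attach definiteness indefinite -a → lakhulokewakha.
Apply vowel harmony: lakhulokewakha → lekhilokewekhe.
Epenthesis: no change.

lekhilokewekhe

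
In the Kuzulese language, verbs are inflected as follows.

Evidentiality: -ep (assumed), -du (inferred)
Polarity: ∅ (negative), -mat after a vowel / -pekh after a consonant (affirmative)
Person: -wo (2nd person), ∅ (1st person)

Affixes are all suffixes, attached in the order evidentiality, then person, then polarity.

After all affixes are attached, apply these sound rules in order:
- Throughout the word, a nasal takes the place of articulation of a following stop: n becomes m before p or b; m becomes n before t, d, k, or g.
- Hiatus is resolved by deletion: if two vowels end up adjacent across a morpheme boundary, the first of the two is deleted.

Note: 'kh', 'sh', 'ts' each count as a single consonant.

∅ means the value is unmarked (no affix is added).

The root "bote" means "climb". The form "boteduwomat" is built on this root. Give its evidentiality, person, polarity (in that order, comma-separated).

inferred, 2nd person, affirmative

Segment: bote-du-wo-mat.
evidentiality: -du → inferred.
person: -wo → 2nd person.
polarity: -mat/pekh → affirmative.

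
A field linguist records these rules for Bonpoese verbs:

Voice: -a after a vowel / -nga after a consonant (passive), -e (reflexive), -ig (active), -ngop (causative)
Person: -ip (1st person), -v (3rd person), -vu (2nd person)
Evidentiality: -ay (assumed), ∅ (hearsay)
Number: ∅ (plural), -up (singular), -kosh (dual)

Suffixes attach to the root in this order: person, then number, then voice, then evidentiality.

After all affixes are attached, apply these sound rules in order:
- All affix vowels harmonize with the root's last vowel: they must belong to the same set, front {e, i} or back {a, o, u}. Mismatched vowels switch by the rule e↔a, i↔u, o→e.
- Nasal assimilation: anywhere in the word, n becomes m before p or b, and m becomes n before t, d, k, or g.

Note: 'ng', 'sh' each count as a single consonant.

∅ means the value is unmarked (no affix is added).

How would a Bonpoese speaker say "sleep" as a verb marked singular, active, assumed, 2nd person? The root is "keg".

kegviipigey

Attach person 2nd person -vu → kegvu.
Attach number singular -up → kegvuup.
Attach voice active -ig → kegvuupig.
Attach evidentiality assumed -ay → kegvuupigay.
Apply vowel harmony: kegvuupigay → kegviipigey.
Nasal assimilation: no change.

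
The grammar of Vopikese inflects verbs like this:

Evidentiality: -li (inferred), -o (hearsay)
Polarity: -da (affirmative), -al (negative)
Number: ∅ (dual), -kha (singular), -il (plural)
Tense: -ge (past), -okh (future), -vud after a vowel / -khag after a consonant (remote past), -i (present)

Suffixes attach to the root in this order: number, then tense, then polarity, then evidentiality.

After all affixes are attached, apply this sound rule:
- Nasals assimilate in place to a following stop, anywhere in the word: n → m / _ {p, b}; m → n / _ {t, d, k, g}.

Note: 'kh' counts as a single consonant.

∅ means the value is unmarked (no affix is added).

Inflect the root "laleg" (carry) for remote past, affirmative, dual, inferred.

lalegkhagdali

number = dual: zero marking, form stays laleg.
Attach tense remote past -khag (after consonant 'g') → lalegkhag.
Attach polarity affirmative -da → lalegkhagda.
Attach evidentiality inferred -li → lalegkhagdali.
Nasal assimilation: no change.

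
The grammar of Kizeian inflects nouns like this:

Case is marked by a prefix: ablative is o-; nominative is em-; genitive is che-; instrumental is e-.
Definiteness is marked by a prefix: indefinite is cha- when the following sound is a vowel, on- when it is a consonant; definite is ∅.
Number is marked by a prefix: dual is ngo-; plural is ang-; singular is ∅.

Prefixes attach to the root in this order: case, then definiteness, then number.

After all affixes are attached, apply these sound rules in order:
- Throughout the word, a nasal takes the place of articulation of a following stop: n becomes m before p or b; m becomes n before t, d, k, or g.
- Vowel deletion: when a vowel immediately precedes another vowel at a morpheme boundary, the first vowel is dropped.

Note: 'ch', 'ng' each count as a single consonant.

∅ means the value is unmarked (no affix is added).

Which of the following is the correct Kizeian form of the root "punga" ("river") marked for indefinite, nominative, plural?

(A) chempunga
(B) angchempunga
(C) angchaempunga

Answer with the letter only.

Attach case nominative em- → empunga.
Attach definiteness indefinite cha- (before vowel 'e') → chaempunga.
Attach number plural ang- → angchaempunga.
Nasal assimilation: no change.
Apply vowel deletion: angchaempunga → angchempunga.
So the correct form is angchempunga, option (B).
(C) angchaempunga is wrong: it fails to apply the sound rule(s).
(A) chempunga is wrong: it uses singular instead of plural for number.

B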